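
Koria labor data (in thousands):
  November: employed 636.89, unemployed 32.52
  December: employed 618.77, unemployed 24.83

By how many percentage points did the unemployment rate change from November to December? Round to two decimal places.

The unemployment rate changed by −1.00 percentage points.

November: labor force = 636.89 + 32.52 = 669.41; u = 32.52/669.41 = 4.86%.
December: labor force = 618.77 + 24.83 = 643.60; u = 24.83/643.60 = 3.86%.
Change = 3.86% − 4.86% = −1.00 pp.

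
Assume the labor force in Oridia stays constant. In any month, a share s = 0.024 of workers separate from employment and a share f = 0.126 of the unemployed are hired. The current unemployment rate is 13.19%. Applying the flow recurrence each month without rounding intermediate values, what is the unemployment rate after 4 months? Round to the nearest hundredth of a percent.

With a fixed labor force, u_{t+1} = u_t + s·(1−u_t) − f·u_t = u_t·(1−s−f) + s.
Here 1−s−f = 0.850 and s = 0.024.
u_1 = 0.131900 × 0.850 + 0.024 = 0.136115.
u_2 = 0.136115 × 0.850 + 0.024 = 0.139698.
u_3 = 0.139698 × 0.850 + 0.024 = 0.142743.
u_4 = 0.142743 × 0.850 + 0.024 = 0.145332.

Unemployment rate after four months ≈ 14.53%.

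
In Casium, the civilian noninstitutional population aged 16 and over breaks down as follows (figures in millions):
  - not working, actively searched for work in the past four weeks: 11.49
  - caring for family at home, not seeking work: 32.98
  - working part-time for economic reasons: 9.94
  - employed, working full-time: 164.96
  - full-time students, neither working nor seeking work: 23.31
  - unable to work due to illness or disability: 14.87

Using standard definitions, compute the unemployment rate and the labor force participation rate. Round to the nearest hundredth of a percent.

Unemployment rate ≈ 6.16%; labor force participation rate ≈ 72.37%.

Employed = 9.94 + 164.96 = 174.90 million (anyone who worked, including part-time for economic reasons, counts as employed).
Unemployed = 11.49 million.
Labor force = 174.90 + 11.49 = 186.39 million.
Not in labor force = 32.98 + 23.31 + 14.87 = 71.16 million (those not working and not actively searching are outside the labor force).
Civilian working-age population = 186.39 + 71.16 = 257.55 million.
Unemployment rate = 11.49 / 186.39 = 6.16%.
Labor force participation rate = 186.39 / 257.55 = 72.37%.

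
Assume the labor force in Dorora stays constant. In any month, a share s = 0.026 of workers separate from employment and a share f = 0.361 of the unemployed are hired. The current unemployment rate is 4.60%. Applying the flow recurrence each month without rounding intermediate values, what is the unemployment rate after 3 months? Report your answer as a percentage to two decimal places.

Unemployment rate after three months ≈ 6.23%.

With a fixed labor force, u_{t+1} = u_t + s·(1−u_t) − f·u_t = u_t·(1−s−f) + s.
Here 1−s−f = 0.613 and s = 0.026.
u_1 = 0.046000 × 0.613 + 0.026 = 0.054198.
u_2 = 0.054198 × 0.613 + 0.026 = 0.059223.
u_3 = 0.059223 × 0.613 + 0.026 = 0.062304.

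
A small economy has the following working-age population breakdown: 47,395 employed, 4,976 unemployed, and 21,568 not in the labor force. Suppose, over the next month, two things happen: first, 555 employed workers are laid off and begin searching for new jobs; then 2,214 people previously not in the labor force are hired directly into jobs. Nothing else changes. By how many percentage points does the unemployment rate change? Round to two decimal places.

The unemployment rate changes by +0.63 percentage points.

Initially, labor force = 47,395 + 4,976 = 52,371, so u = 4,976/52,371 = 9.50%.
After the first change, employed falls and unemployed rises by 555; labor force unchanged → E = 46,840, U = 5,531, labor force = 52,371.
After the second change, employed and labor force both rise by 2,214; unemployed unchanged → E = 49,054, U = 5,531, labor force = 54,585.
New unemployment rate = 5,531 / 54,585 = 10.13%.
Change = 10.13% − 9.50% = +0.63 percentage points.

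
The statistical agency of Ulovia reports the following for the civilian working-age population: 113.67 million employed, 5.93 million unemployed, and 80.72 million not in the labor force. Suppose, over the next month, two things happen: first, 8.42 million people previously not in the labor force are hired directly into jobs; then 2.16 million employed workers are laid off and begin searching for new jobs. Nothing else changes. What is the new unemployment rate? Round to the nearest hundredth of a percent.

New unemployment rate ≈ 6.32%.

Initially, labor force = 113.67 + 5.93 = 119.60 million, so u = 5.93/119.60 = 4.96%.
After the first change, employed and labor force both rise by 8.42; unemployed unchanged → E = 122.09, U = 5.93, labor force = 128.02 million.
After the second change, employed falls and unemployed rises by 2.16; labor force unchanged → E = 119.93, U = 8.09, labor force = 128.02 million.
New unemployment rate = 8.09 / 128.02 = 6.32%.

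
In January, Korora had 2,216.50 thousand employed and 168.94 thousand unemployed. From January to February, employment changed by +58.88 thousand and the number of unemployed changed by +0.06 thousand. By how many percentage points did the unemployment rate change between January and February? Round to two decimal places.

January: labor force = 2,216.50 + 168.94 = 2,385.44; u = 168.94/2,385.44 = 7.08%.
February: labor force = 2,275.38 + 169.00 = 2,444.38; u = 169.00/2,444.38 = 6.91%.
Change = 6.91% − 7.08% = −0.17 pp.

The unemployment rate changed by −0.17 percentage points.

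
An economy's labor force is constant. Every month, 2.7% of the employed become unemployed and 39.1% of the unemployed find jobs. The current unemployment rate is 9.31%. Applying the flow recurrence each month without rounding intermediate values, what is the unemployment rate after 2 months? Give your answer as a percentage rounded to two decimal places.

With a fixed labor force, u_{t+1} = u_t + s·(1−u_t) − f·u_t = u_t·(1−s−f) + s.
Here 1−s−f = 0.582 and s = 0.027.
u_1 = 0.093100 × 0.582 + 0.027 = 0.081184.
u_2 = 0.081184 × 0.582 + 0.027 = 0.074249.

Unemployment rate after two months ≈ 7.42%.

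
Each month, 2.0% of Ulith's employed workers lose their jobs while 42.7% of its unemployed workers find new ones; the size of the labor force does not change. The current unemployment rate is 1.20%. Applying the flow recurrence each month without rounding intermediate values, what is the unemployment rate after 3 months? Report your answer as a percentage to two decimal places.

With a fixed labor force, u_{t+1} = u_t + s·(1−u_t) − f·u_t = u_t·(1−s−f) + s.
Here 1−s−f = 0.553 and s = 0.020.
u_1 = 0.012000 × 0.553 + 0.020 = 0.026636.
u_2 = 0.026636 × 0.553 + 0.020 = 0.034730.
u_3 = 0.034730 × 0.553 + 0.020 = 0.039206.

Unemployment rate after three months ≈ 3.92%.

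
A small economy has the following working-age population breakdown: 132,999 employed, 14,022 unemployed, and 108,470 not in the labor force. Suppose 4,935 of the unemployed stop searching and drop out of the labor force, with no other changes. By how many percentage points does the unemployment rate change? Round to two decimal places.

The unemployment rate changes by −3.14 percentage points.

Initially, labor force = 132,999 + 14,022 = 147,021, so u = 14,022/147,021 = 9.54%.
After the change, unemployed and labor force both fall by 4,935 → E = 132,999, U = 9,087, labor force = 142,086.
New unemployment rate = 9,087 / 142,086 = 6.40%.
Change = 6.40% − 9.54% = −3.14 percentage points.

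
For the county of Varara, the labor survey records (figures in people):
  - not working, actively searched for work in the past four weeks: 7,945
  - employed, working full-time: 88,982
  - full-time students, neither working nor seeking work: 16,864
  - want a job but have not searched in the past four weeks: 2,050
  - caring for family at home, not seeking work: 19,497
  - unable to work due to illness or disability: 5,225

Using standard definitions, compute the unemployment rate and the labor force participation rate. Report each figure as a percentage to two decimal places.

Unemployment rate ≈ 8.20%; labor force participation rate ≈ 68.96%.

Employed = 88,982.
Unemployed = 7,945.
Labor force = 88,982 + 7,945 = 96,927.
Not in labor force = 16,864 + 2,050 + 19,497 + 5,225 = 43,636 (those not working and not actively searching are outside the labor force — including those who want a job but have given up searching).
Civilian working-age population = 96,927 + 43,636 = 140,563.
Unemployment rate = 7,945 / 96,927 = 8.20%.
Labor force participation rate = 96,927 / 140,563 = 68.96%.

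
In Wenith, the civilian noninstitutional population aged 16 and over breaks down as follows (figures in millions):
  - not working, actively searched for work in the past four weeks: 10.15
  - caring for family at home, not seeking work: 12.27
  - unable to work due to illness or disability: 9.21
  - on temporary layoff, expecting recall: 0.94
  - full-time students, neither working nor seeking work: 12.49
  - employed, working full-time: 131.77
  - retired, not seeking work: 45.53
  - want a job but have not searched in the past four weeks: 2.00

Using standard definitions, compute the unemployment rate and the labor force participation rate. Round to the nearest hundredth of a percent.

Unemployment rate ≈ 7.76%; labor force participation rate ≈ 63.67%.

Employed = 131.77 million.
Unemployed = 10.15 + 0.94 = 11.09 million (jobless and actively searching, or on temporary layoff).
Labor force = 131.77 + 11.09 = 142.86 million.
Not in labor force = 12.27 + 9.21 + 12.49 + 45.53 + 2.00 = 81.50 million (those not working and not actively searching are outside the labor force — including those who want a job but have given up searching).
Civilian working-age population = 142.86 + 81.50 = 224.36 million.
Unemployment rate = 11.09 / 142.86 = 7.76%.
Labor force participation rate = 142.86 / 224.36 = 63.67%.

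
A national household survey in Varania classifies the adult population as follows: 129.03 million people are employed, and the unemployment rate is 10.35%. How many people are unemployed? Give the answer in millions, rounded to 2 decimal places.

Let U be the number unemployed. The labor force is E + U, and U/(E+U) = 0.1035.
So U = 0.1035 × 129.03 / (1 − 0.1035) = 13.3546 / 0.8965 ≈ 14.90 million.

About 14.90 million are unemployed.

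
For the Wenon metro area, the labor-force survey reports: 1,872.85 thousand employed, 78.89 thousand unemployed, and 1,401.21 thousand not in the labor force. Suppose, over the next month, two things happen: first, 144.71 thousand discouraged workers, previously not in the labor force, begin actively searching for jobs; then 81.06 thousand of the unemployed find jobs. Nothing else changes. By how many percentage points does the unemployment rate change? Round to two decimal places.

Initially, labor force = 1,872.85 + 78.89 = 1,951.74 thousand, so u = 78.89/1,951.74 = 4.04%.
After the first change, unemployed and labor force both rise by 144.71 → E = 1,872.85, U = 223.60, labor force = 2,096.45 thousand.
After the second change, unemployed falls and employed rises by 81.06; labor force unchanged → E = 1,953.91, U = 142.54, labor force = 2,096.45 thousand.
New unemployment rate = 142.54 / 2,096.45 = 6.80%.
Change = 6.80% − 4.04% = +2.76 percentage points.

The unemployment rate changes by +2.76 percentage points.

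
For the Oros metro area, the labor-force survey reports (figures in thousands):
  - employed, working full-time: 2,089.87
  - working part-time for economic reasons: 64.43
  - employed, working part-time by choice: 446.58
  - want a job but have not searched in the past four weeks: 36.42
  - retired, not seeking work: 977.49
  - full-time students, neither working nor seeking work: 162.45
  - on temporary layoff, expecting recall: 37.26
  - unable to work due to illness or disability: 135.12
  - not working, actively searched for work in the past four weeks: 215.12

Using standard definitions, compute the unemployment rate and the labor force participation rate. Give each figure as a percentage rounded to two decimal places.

Employed = 2,089.87 + 64.43 + 446.58 = 2,600.88 thousand (anyone who worked, including part-time for economic reasons, counts as employed).
Unemployed = 37.26 + 215.12 = 252.38 thousand (jobless and actively searching, or on temporary layoff).
Labor force = 2,600.88 + 252.38 = 2,853.26 thousand.
Not in labor force = 36.42 + 977.49 + 162.45 + 135.12 = 1,311.48 thousand (those not working and not actively searching are outside the labor force — including those who want a job but have given up searching).
Civilian working-age population = 2,853.26 + 1,311.48 = 4,164.74 thousand.
Unemployment rate = 252.38 / 2,853.26 = 8.85%.
Labor force participation rate = 2,853.26 / 4,164.74 = 68.51%.

Unemployment rate ≈ 8.85%; labor force participation rate ≈ 68.51%.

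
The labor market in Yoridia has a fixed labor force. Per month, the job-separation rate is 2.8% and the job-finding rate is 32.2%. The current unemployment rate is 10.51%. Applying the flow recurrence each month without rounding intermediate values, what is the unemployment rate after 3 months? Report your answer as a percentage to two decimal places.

Unemployment rate after three months ≈ 8.69%.

With a fixed labor force, u_{t+1} = u_t + s·(1−u_t) − f·u_t = u_t·(1−s−f) + s.
Here 1−s−f = 0.650 and s = 0.028.
u_1 = 0.105100 × 0.650 + 0.028 = 0.096315.
u_2 = 0.096315 × 0.650 + 0.028 = 0.090605.
u_3 = 0.090605 × 0.650 + 0.028 = 0.086893.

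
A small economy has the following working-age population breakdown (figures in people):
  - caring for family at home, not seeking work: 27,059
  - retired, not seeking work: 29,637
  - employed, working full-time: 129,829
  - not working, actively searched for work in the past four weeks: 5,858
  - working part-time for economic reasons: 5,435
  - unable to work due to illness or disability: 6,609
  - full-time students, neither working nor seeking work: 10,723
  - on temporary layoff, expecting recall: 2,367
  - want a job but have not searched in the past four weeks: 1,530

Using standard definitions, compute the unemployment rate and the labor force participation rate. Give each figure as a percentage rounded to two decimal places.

Employed = 129,829 + 5,435 = 135,264 (anyone who worked, including part-time for economic reasons, counts as employed).
Unemployed = 5,858 + 2,367 = 8,225 (jobless and actively searching, or on temporary layoff).
Labor force = 135,264 + 8,225 = 143,489.
Not in labor force = 27,059 + 29,637 + 6,609 + 10,723 + 1,530 = 75,558 (those not working and not actively searching are outside the labor force — including those who want a job but have given up searching).
Civilian working-age population = 143,489 + 75,558 = 219,047.
Unemployment rate = 8,225 / 143,489 = 5.73%.
Labor force participation rate = 143,489 / 219,047 = 65.51%.

Unemployment rate ≈ 5.73%; labor force participation rate ≈ 65.51%.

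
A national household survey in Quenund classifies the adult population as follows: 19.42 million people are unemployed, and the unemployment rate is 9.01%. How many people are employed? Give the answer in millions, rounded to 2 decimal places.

About 196.12 million are employed.

Labor force = U / u = 19.42 / 0.0901 ≈ 215.54 million.
Employed = labor force − unemployed = 215.54 − 19.42 = 196.12 million.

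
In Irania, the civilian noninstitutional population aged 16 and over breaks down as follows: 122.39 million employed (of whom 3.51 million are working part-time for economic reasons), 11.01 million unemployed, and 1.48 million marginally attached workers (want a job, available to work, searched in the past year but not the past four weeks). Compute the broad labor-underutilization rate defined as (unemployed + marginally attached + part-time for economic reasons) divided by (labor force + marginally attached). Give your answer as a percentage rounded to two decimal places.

Broad underutilization rate ≈ 11.86%.

Labor force = 122.39 + 11.01 = 133.40 million.
Numerator = 11.01 + 1.48 + 3.51 = 16.00 million.
Denominator = 133.40 + 1.48 = 134.88 million.
Broad rate = 16.00 / 134.88 = 11.86%.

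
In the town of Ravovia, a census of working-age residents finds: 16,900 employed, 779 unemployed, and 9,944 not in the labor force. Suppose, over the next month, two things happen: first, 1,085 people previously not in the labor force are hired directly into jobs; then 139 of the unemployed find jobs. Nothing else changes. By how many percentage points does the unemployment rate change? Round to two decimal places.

The unemployment rate changes by −1.00 percentage points.

Initially, labor force = 16,900 + 779 = 17,679, so u = 779/17,679 = 4.41%.
After the first change, employed and labor force both rise by 1,085; unemployed unchanged → E = 17,985, U = 779, labor force = 18,764.
After the second change, unemployed falls and employed rises by 139; labor force unchanged → E = 18,124, U = 640, labor force = 18,764.
New unemployment rate = 640 / 18,764 = 3.41%.
Change = 3.41% − 4.41% = −1.00 percentage points.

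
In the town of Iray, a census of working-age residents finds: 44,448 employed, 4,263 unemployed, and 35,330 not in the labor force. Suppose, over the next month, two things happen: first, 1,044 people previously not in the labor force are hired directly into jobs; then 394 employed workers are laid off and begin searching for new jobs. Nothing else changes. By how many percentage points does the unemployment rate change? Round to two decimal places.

Initially, labor force = 44,448 + 4,263 = 48,711, so u = 4,263/48,711 = 8.75%.
After the first change, employed and labor force both rise by 1,044; unemployed unchanged → E = 45,492, U = 4,263, labor force = 49,755.
After the second change, employed falls and unemployed rises by 394; labor force unchanged → E = 45,098, U = 4,657, labor force = 49,755.
New unemployment rate = 4,657 / 49,755 = 9.36%.
Change = 9.36% − 8.75% = +0.61 percentage points.

The unemployment rate changes by +0.61 percentage points.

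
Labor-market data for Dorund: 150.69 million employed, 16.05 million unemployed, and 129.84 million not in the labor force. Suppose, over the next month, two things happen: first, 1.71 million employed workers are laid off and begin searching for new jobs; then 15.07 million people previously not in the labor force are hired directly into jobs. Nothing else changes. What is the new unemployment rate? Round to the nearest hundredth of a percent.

New unemployment rate ≈ 9.77%.

Initially, labor force = 150.69 + 16.05 = 166.74 million, so u = 16.05/166.74 = 9.63%.
After the first change, employed falls and unemployed rises by 1.71; labor force unchanged → E = 148.98, U = 17.76, labor force = 166.74 million.
After the second change, employed and labor force both rise by 15.07; unemployed unchanged → E = 164.05, U = 17.76, labor force = 181.81 million.
New unemployment rate = 17.76 / 181.81 = 9.77%.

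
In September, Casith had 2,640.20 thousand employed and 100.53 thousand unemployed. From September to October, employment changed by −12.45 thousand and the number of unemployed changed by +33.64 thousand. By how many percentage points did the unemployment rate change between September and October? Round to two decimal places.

The unemployment rate changed by +1.19 percentage points.

September: labor force = 2,640.20 + 100.53 = 2,740.73; u = 100.53/2,740.73 = 3.67%.
October: labor force = 2,627.75 + 134.17 = 2,761.92; u = 134.17/2,761.92 = 4.86%.
Change = 4.86% − 3.67% = +1.19 pp.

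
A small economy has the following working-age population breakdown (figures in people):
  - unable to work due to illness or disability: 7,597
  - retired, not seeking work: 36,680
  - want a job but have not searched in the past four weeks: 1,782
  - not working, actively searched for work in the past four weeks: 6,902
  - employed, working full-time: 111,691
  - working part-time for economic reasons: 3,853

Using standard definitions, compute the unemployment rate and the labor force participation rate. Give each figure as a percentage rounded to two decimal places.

Unemployment rate ≈ 5.64%; labor force participation rate ≈ 72.67%.

Employed = 111,691 + 3,853 = 115,544 (anyone who worked, including part-time for economic reasons, counts as employed).
Unemployed = 6,902.
Labor force = 115,544 + 6,902 = 122,446.
Not in labor force = 7,597 + 36,680 + 1,782 = 46,059 (those not working and not actively searching are outside the labor force — including those who want a job but have given up searching).
Civilian working-age population = 122,446 + 46,059 = 168,505.
Unemployment rate = 6,902 / 122,446 = 5.64%.
Labor force participation rate = 122,446 / 168,505 = 72.67%.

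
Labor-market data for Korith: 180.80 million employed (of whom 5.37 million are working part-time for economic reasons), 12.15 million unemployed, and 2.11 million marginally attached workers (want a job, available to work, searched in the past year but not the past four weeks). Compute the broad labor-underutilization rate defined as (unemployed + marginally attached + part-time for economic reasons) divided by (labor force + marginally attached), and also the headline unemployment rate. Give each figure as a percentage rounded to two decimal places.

Broad underutilization rate ≈ 10.06%; headline unemployment rate ≈ 6.30%.

Labor force = 180.80 + 12.15 = 192.95 million.
Numerator = 12.15 + 2.11 + 5.37 = 19.63 million.
Denominator = 192.95 + 2.11 = 195.06 million.
Broad rate = 19.63 / 195.06 = 10.06%.
Headline unemployment rate = 12.15 / 192.95 = 6.30%.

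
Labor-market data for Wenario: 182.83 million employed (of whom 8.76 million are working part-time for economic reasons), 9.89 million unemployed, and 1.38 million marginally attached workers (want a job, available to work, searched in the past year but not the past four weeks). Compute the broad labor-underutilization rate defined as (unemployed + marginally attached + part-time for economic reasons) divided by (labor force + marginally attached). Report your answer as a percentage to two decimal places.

Labor force = 182.83 + 9.89 = 192.72 million.
Numerator = 9.89 + 1.38 + 8.76 = 20.03 million.
Denominator = 192.72 + 1.38 = 194.10 million.
Broad rate = 20.03 / 194.10 = 10.32%.

Broad underutilization rate ≈ 10.32%.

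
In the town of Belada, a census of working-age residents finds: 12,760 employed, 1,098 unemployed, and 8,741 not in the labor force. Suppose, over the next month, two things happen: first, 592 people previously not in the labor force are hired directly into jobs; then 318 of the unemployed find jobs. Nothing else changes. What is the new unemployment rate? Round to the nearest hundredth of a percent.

New unemployment rate ≈ 5.40%.

Initially, labor force = 12,760 + 1,098 = 13,858, so u = 1,098/13,858 = 7.92%.
After the first change, employed and labor force both rise by 592; unemployed unchanged → E = 13,352, U = 1,098, labor force = 14,450.
After the second change, unemployed falls and employed rises by 318; labor force unchanged → E = 13,670, U = 780, labor force = 14,450.
New unemployment rate = 780 / 14,450 = 5.40%.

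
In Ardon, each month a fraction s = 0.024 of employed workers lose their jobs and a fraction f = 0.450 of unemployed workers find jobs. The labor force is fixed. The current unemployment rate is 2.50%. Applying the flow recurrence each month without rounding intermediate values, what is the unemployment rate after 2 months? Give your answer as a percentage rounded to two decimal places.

Unemployment rate after two months ≈ 4.35%.

With a fixed labor force, u_{t+1} = u_t + s·(1−u_t) − f·u_t = u_t·(1−s−f) + s.
Here 1−s−f = 0.526 and s = 0.024.
u_1 = 0.025000 × 0.526 + 0.024 = 0.037150.
u_2 = 0.037150 × 0.526 + 0.024 = 0.043541.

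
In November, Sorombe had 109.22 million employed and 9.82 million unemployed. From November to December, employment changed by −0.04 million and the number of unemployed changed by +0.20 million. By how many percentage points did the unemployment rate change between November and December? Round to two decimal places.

The unemployment rate changed by +0.16 percentage points.

November: labor force = 109.22 + 9.82 = 119.04; u = 9.82/119.04 = 8.25%.
December: labor force = 109.18 + 10.02 = 119.20; u = 10.02/119.20 = 8.41%.
Change = 8.41% − 8.25% = +0.16 pp.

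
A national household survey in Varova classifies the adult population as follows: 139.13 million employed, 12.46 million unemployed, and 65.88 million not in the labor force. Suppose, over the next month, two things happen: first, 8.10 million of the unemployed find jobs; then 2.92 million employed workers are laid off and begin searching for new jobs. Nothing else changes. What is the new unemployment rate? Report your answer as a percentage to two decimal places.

New unemployment rate ≈ 4.80%.

Initially, labor force = 139.13 + 12.46 = 151.59 million, so u = 12.46/151.59 = 8.22%.
After the first change, unemployed falls and employed rises by 8.10; labor force unchanged → E = 147.23, U = 4.36, labor force = 151.59 million.
After the second change, employed falls and unemployed rises by 2.92; labor force unchanged → E = 144.31, U = 7.28, labor force = 151.59 million.
New unemployment rate = 7.28 / 151.59 = 4.80%.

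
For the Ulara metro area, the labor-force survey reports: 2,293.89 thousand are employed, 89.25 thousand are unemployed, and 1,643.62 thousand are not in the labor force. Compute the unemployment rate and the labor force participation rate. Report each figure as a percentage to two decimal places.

Unemployment rate ≈ 3.75%; labor force participation rate ≈ 59.18%.

Labor force = employed + unemployed = 2,293.89 + 89.25 = 2,383.14 thousand.
Working-age population = 2,383.14 + 1,643.62 = 4,026.76 thousand.
Unemployment rate = 89.25 / 2,383.14 = 3.75%.
Labor force participation rate = 2,383.14 / 4,026.76 = 59.18%.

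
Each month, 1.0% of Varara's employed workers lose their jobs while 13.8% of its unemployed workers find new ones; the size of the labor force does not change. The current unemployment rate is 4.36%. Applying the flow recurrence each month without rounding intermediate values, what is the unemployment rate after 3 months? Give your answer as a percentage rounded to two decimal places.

With a fixed labor force, u_{t+1} = u_t + s·(1−u_t) − f·u_t = u_t·(1−s−f) + s.
Here 1−s−f = 0.852 and s = 0.010.
u_1 = 0.043600 × 0.852 + 0.010 = 0.047147.
u_2 = 0.047147 × 0.852 + 0.010 = 0.050169.
u_3 = 0.050169 × 0.852 + 0.010 = 0.052744.

Unemployment rate after three months ≈ 5.27%.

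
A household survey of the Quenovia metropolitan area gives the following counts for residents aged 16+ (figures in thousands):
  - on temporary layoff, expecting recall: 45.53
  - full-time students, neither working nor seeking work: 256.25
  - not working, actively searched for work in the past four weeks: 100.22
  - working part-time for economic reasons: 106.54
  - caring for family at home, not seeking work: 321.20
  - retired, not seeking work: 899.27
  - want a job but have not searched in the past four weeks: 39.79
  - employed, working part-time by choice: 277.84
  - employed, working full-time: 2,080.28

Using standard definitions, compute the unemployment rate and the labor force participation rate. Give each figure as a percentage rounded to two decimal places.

Employed = 106.54 + 277.84 + 2,080.28 = 2,464.66 thousand (anyone who worked, including part-time for economic reasons, counts as employed).
Unemployed = 45.53 + 100.22 = 145.75 thousand (jobless and actively searching, or on temporary layoff).
Labor force = 2,464.66 + 145.75 = 2,610.41 thousand.
Not in labor force = 256.25 + 321.20 + 899.27 + 39.79 = 1,516.51 thousand (those not working and not actively searching are outside the labor force — including those who want a job but have given up searching).
Civilian working-age population = 2,610.41 + 1,516.51 = 4,126.92 thousand.
Unemployment rate = 145.75 / 2,610.41 = 5.58%.
Labor force participation rate = 2,610.41 / 4,126.92 = 63.25%.

Unemployment rate ≈ 5.58%; labor force participation rate ≈ 63.25%.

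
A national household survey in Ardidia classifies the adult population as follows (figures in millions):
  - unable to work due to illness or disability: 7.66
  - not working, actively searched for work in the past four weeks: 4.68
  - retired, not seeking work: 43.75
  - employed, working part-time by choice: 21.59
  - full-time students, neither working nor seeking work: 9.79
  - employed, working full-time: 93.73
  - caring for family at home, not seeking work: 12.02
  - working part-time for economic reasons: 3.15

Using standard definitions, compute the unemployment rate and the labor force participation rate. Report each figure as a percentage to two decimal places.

Employed = 21.59 + 93.73 + 3.15 = 118.47 million (anyone who worked, including part-time for economic reasons, counts as employed).
Unemployed = 4.68 million.
Labor force = 118.47 + 4.68 = 123.15 million.
Not in labor force = 7.66 + 43.75 + 9.79 + 12.02 = 73.22 million (those not working and not actively searching are outside the labor force).
Civilian working-age population = 123.15 + 73.22 = 196.37 million.
Unemployment rate = 4.68 / 123.15 = 3.80%.
Labor force participation rate = 123.15 / 196.37 = 62.71%.

Unemployment rate ≈ 3.80%; labor force participation rate ≈ 62.71%.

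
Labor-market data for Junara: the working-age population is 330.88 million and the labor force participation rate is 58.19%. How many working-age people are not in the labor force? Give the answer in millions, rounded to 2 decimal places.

About 138.34 million are not in the labor force.

Share not in the labor force = 1 − 0.5819 = 0.4181.
Not in labor force = 0.4181 × 330.88 ≈ 138.34 million.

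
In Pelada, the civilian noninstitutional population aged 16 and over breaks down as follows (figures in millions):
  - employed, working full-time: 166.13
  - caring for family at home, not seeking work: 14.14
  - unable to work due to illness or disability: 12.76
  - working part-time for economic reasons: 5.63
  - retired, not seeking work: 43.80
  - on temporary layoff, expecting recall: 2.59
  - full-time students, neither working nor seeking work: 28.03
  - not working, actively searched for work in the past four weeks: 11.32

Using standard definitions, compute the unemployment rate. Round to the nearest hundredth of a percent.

Employed = 166.13 + 5.63 = 171.76 million (anyone who worked, including part-time for economic reasons, counts as employed).
Unemployed = 2.59 + 11.32 = 13.91 million (jobless and actively searching, or on temporary layoff).
Labor force = 171.76 + 13.91 = 185.67 million.
Unemployment rate = 13.91 / 185.67 = 7.49%.

Unemployment rate ≈ 7.49%.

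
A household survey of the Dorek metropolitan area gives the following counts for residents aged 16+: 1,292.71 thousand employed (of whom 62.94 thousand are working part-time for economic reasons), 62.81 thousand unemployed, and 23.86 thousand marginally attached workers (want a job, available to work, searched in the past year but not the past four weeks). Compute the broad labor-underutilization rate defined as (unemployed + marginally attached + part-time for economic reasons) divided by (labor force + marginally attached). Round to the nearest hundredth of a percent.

Broad underutilization rate ≈ 10.85%.

Labor force = 1,292.71 + 62.81 = 1,355.52 thousand.
Numerator = 62.81 + 23.86 + 62.94 = 149.61 thousand.
Denominator = 1,355.52 + 23.86 = 1,379.38 thousand.
Broad rate = 149.61 / 1,379.38 = 10.85%.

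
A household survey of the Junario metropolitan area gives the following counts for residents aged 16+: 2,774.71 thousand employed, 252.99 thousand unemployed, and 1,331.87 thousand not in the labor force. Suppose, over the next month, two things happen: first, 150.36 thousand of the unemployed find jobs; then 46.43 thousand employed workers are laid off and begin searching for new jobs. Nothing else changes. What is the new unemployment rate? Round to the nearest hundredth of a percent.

Initially, labor force = 2,774.71 + 252.99 = 3,027.70 thousand, so u = 252.99/3,027.70 = 8.36%.
After the first change, unemployed falls and employed rises by 150.36; labor force unchanged → E = 2,925.07, U = 102.63, labor force = 3,027.70 thousand.
After the second change, employed falls and unemployed rises by 46.43; labor force unchanged → E = 2,878.64, U = 149.06, labor force = 3,027.70 thousand.
New unemployment rate = 149.06 / 3,027.70 = 4.92%.

New unemployment rate ≈ 4.92%.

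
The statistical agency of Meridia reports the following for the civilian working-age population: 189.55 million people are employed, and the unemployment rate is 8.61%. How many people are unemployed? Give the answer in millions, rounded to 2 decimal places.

About 17.86 million are unemployed.

Let U be the number unemployed. The labor force is E + U, and U/(E+U) = 0.0861.
So U = 0.0861 × 189.55 / (1 − 0.0861) = 16.3203 / 0.9139 ≈ 17.86 million.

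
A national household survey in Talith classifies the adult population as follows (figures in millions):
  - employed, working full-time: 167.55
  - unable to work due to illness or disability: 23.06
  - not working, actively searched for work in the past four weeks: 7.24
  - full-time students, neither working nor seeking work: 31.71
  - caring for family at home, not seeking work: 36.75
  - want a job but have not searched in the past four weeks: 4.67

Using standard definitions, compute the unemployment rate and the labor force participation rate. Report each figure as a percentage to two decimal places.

Employed = 167.55 million.
Unemployed = 7.24 million.
Labor force = 167.55 + 7.24 = 174.79 million.
Not in labor force = 23.06 + 31.71 + 36.75 + 4.67 = 96.19 million (those not working and not actively searching are outside the labor force — including those who want a job but have given up searching).
Civilian working-age population = 174.79 + 96.19 = 270.98 million.
Unemployment rate = 7.24 / 174.79 = 4.14%.
Labor force participation rate = 174.79 / 270.98 = 64.50%.

Unemployment rate ≈ 4.14%; labor force participation rate ≈ 64.50%.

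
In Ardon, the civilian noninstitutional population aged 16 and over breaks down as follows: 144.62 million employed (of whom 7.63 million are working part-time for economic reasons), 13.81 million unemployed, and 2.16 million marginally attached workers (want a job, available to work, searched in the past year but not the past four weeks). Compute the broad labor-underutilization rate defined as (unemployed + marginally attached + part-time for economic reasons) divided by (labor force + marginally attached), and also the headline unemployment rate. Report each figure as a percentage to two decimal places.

Broad underutilization rate ≈ 14.70%; headline unemployment rate ≈ 8.72%.

Labor force = 144.62 + 13.81 = 158.43 million.
Numerator = 13.81 + 2.16 + 7.63 = 23.60 million.
Denominator = 158.43 + 2.16 = 160.59 million.
Broad rate = 23.60 / 160.59 = 14.70%.
Headline unemployment rate = 13.81 / 158.43 = 8.72%.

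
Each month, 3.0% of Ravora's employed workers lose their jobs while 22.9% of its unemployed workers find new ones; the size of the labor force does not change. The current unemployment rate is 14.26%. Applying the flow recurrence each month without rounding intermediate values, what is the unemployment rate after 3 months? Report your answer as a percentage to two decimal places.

Unemployment rate after three months ≈ 12.67%.

With a fixed labor force, u_{t+1} = u_t + s·(1−u_t) − f·u_t = u_t·(1−s−f) + s.
Here 1−s−f = 0.741 and s = 0.030.
u_1 = 0.142600 × 0.741 + 0.030 = 0.135667.
u_2 = 0.135667 × 0.741 + 0.030 = 0.130529.
u_3 = 0.130529 × 0.741 + 0.030 = 0.126722.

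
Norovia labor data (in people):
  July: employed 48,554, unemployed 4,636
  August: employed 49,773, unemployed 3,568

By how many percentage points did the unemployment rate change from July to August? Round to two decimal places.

The unemployment rate changed by −2.03 percentage points.

July: labor force = 48,554 + 4,636 = 53,190; u = 4,636/53,190 = 8.72%.
August: labor force = 49,773 + 3,568 = 53,341; u = 3,568/53,341 = 6.69%.
Change = 6.69% − 8.72% = −2.03 pp.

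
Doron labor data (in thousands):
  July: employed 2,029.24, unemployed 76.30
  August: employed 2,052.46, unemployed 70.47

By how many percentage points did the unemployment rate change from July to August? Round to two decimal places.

July: labor force = 2,029.24 + 76.30 = 2,105.54; u = 76.30/2,105.54 = 3.62%.
August: labor force = 2,052.46 + 70.47 = 2,122.93; u = 70.47/2,122.93 = 3.32%.
Change = 3.32% − 3.62% = −0.30 pp.

The unemployment rate changed by −0.30 percentage points.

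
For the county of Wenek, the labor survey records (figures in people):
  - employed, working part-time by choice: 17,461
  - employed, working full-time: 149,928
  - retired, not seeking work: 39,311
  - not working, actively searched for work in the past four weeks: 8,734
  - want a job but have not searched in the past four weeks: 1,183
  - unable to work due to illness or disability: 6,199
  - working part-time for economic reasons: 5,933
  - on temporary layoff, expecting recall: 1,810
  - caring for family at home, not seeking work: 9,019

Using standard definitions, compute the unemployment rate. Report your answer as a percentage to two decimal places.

Employed = 17,461 + 149,928 + 5,933 = 173,322 (anyone who worked, including part-time for economic reasons, counts as employed).
Unemployed = 8,734 + 1,810 = 10,544 (jobless and actively searching, or on temporary layoff).
Labor force = 173,322 + 10,544 = 183,866.
Unemployment rate = 10,544 / 183,866 = 5.73%.

Unemployment rate ≈ 5.73%.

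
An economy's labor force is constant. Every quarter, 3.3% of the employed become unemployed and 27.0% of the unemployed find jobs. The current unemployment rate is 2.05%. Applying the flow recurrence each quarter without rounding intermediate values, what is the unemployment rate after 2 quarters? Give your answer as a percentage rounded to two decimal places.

Unemployment rate after two quarters ≈ 6.60%.

With a fixed labor force, u_{t+1} = u_t + s·(1−u_t) − f·u_t = u_t·(1−s−f) + s.
Here 1−s−f = 0.697 and s = 0.033.
u_1 = 0.020500 × 0.697 + 0.033 = 0.047288.
u_2 = 0.047288 × 0.697 + 0.033 = 0.065960.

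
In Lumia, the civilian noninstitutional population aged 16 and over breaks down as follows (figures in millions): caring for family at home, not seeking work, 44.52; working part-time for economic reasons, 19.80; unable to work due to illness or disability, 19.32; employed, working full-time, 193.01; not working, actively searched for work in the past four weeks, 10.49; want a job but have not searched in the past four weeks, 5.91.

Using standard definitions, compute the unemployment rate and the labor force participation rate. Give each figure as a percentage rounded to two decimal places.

Unemployment rate ≈ 4.70%; labor force participation rate ≈ 76.20%.

Employed = 19.80 + 193.01 = 212.81 million (anyone who worked, including part-time for economic reasons, counts as employed).
Unemployed = 10.49 million.
Labor force = 212.81 + 10.49 = 223.30 million.
Not in labor force = 44.52 + 19.32 + 5.91 = 69.75 million (those not working and not actively searching are outside the labor force — including those who want a job but have given up searching).
Civilian working-age population = 223.30 + 69.75 = 293.05 million.
Unemployment rate = 10.49 / 223.30 = 4.70%.
Labor force participation rate = 223.30 / 293.05 = 76.20%.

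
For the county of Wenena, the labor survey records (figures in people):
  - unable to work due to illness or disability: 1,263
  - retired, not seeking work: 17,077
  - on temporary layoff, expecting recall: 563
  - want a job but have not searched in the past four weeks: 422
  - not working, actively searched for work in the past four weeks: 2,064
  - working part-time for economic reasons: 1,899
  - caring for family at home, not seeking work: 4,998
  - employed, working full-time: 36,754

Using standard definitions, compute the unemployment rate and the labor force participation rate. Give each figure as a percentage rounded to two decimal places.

Unemployment rate ≈ 6.36%; labor force participation rate ≈ 63.47%.

Employed = 1,899 + 36,754 = 38,653 (anyone who worked, including part-time for economic reasons, counts as employed).
Unemployed = 563 + 2,064 = 2,627 (jobless and actively searching, or on temporary layoff).
Labor force = 38,653 + 2,627 = 41,280.
Not in labor force = 1,263 + 17,077 + 422 + 4,998 = 23,760 (those not working and not actively searching are outside the labor force — including those who want a job but have given up searching).
Civilian working-age population = 41,280 + 23,760 = 65,040.
Unemployment rate = 2,627 / 41,280 = 6.36%.
Labor force participation rate = 41,280 / 65,040 = 63.47%.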